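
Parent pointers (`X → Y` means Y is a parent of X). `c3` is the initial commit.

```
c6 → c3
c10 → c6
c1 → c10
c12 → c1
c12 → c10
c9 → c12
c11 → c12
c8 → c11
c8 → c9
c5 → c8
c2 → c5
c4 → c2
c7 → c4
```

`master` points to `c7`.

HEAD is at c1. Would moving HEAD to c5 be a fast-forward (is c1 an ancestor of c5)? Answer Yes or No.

A fast-forward from c1 to c5 is possible iff c1 is an ancestor of c5.
Ancestors of c5: {c1, c10, c11, c12, c3, c5, c6, c8, c9}.
c1 is among them, so fast-forward is possible.

Yes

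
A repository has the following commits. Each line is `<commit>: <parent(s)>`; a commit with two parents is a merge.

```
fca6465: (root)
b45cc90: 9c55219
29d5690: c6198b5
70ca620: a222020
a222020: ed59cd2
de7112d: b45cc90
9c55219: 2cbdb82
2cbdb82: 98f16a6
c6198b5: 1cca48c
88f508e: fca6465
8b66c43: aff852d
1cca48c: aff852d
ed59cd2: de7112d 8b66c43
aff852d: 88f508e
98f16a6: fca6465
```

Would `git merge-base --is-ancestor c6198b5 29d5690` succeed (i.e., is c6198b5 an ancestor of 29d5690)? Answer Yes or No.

Ancestors of 29d5690 (commits reachable by following parents): {1cca48c, 29d5690, 88f508e, aff852d, c6198b5, fca6465}.
c6198b5 is in that set, so it is an ancestor of 29d5690.

Yes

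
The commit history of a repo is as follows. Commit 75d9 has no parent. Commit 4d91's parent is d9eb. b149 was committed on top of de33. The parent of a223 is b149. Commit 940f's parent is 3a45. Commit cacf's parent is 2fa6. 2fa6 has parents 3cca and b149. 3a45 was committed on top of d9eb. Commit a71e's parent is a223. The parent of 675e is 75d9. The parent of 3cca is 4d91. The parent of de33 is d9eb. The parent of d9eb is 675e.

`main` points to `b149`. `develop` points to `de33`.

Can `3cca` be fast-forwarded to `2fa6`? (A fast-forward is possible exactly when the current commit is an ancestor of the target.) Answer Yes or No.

A fast-forward from 3cca to 2fa6 is possible iff 3cca is an ancestor of 2fa6.
Ancestors of 2fa6: {2fa6, 3cca, 4d91, 675e, 75d9, b149, d9eb, de33}.
3cca is among them, so fast-forward is possible.

Yes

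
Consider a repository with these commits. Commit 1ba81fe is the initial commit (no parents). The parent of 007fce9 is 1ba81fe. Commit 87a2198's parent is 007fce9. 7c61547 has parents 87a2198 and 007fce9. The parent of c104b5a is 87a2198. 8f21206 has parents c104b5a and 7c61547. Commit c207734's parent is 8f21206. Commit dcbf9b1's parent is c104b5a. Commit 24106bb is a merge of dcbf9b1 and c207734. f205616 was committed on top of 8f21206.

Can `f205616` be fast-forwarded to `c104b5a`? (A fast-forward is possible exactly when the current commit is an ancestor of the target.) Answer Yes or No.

A fast-forward from f205616 to c104b5a is possible iff f205616 is an ancestor of c104b5a.
Ancestors of c104b5a: {007fce9, 1ba81fe, 87a2198, c104b5a}.
f205616 is not among them, so fast-forward is not possible.

No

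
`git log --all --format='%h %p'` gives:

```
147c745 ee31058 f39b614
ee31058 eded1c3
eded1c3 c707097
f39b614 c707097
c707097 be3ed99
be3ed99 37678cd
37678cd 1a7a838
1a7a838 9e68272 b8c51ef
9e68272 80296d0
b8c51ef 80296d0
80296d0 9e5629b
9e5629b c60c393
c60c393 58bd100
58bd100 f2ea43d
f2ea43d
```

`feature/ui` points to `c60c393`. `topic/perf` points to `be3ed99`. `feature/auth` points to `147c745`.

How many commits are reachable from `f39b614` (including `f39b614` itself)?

12

Walking parent pointers from f39b614: reachable set = {1a7a838, 37678cd, 58bd100, 80296d0, 9e5629b, 9e68272, b8c51ef, be3ed99, c60c393, c707097, f2ea43d, f39b614}.
That is 12 commits.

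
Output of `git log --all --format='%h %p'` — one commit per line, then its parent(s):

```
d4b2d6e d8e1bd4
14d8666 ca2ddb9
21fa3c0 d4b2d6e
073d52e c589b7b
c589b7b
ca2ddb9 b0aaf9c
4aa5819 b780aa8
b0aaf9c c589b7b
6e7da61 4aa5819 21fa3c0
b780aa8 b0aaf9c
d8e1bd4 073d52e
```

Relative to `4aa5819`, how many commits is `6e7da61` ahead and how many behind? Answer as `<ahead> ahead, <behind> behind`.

5 ahead, 0 behind

Reachable from 6e7da61: {073d52e, 21fa3c0, 4aa5819, 6e7da61, b0aaf9c, b780aa8, c589b7b, d4b2d6e, d8e1bd4}.
Reachable from 4aa5819: {4aa5819, b0aaf9c, b780aa8, c589b7b}.
Only in 6e7da61's history (ahead): {073d52e, 21fa3c0, 6e7da61, d4b2d6e, d8e1bd4} — 5.
Only in 4aa5819's history (behind): {} — 0.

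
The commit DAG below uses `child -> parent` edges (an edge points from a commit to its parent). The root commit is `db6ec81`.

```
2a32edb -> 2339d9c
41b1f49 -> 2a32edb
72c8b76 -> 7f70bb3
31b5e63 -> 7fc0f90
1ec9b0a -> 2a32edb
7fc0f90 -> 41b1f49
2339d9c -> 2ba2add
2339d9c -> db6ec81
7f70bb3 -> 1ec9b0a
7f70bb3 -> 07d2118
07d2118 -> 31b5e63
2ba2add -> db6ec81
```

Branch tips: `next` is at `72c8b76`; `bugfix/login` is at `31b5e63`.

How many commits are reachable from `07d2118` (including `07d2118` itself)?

Walking parent pointers from 07d2118: reachable set = {07d2118, 2339d9c, 2a32edb, 2ba2add, 31b5e63, 41b1f49, 7fc0f90, db6ec81}.
That is 8 commits.

8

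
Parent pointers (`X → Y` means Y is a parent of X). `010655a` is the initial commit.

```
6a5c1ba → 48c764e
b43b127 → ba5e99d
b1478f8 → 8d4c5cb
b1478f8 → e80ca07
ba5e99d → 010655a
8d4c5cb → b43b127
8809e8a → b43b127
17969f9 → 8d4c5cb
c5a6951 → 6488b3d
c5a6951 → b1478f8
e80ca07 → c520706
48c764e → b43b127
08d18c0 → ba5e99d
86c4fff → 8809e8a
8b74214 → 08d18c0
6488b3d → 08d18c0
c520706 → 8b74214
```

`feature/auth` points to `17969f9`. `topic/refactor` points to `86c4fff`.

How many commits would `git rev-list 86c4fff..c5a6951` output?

Reachable from c5a6951: {010655a, 08d18c0, 6488b3d, 8b74214, 8d4c5cb, b1478f8, b43b127, ba5e99d, c520706, c5a6951, e80ca07}.
Reachable from 86c4fff: {010655a, 86c4fff, 8809e8a, b43b127, ba5e99d}.
In c5a6951's history but not 86c4fff's: {08d18c0, 6488b3d, 8b74214, 8d4c5cb, b1478f8, c520706, c5a6951, e80ca07} — 8 commits.

8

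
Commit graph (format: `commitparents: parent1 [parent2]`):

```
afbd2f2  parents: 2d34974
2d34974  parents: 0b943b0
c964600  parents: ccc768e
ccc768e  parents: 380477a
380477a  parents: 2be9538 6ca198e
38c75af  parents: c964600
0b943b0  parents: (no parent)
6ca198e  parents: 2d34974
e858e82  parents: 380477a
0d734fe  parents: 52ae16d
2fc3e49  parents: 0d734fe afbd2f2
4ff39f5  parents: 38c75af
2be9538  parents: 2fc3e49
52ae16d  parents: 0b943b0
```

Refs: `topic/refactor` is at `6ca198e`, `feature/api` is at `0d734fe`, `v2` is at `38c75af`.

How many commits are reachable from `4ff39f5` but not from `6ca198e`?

10

Reachable from 4ff39f5: {0b943b0, 0d734fe, 2be9538, 2d34974, 2fc3e49, 380477a, 38c75af, 4ff39f5, 52ae16d, 6ca198e, afbd2f2, c964600, ccc768e}.
Reachable from 6ca198e: {0b943b0, 2d34974, 6ca198e}.
In 4ff39f5's history but not 6ca198e's: {0d734fe, 2be9538, 2fc3e49, 380477a, 38c75af, 4ff39f5, 52ae16d, afbd2f2, c964600, ccc768e} — 10 commits.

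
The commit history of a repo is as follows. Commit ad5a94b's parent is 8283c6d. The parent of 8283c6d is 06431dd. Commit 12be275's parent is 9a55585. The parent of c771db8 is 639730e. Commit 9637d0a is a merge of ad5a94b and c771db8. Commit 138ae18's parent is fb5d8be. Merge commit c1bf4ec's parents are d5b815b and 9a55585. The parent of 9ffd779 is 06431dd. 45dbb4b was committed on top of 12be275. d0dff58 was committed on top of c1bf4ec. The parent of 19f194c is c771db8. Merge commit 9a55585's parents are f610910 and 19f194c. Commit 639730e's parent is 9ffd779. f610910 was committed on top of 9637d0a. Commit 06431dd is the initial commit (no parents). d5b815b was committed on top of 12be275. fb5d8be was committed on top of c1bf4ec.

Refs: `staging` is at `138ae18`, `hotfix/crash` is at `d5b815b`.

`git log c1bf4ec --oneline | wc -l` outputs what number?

Walking parent pointers from c1bf4ec: reachable set = {06431dd, 12be275, 19f194c, 639730e, 8283c6d, 9637d0a, 9a55585, 9ffd779, ad5a94b, c1bf4ec, c771db8, d5b815b, f610910}.
That is 13 commits.

13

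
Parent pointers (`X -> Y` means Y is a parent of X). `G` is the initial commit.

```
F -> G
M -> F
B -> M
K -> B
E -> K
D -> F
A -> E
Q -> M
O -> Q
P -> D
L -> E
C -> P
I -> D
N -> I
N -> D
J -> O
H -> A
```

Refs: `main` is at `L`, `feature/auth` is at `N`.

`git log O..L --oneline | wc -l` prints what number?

Reachable from L: {B, E, F, G, K, L, M}.
Reachable from O: {F, G, M, O, Q}.
In L's history but not O's: {B, E, K, L} — 4 commits.

4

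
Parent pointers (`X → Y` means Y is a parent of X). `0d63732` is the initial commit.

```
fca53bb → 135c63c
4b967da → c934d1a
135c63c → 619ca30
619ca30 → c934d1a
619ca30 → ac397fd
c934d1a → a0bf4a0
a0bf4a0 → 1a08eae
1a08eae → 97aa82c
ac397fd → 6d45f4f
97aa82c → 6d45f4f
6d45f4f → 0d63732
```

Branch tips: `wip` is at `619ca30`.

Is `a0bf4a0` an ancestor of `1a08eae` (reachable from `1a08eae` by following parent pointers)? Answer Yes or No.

No

Ancestors of 1a08eae: {0d63732, 1a08eae, 6d45f4f, 97aa82c}.
a0bf4a0 is not in that set, so it is not an ancestor of 1a08eae.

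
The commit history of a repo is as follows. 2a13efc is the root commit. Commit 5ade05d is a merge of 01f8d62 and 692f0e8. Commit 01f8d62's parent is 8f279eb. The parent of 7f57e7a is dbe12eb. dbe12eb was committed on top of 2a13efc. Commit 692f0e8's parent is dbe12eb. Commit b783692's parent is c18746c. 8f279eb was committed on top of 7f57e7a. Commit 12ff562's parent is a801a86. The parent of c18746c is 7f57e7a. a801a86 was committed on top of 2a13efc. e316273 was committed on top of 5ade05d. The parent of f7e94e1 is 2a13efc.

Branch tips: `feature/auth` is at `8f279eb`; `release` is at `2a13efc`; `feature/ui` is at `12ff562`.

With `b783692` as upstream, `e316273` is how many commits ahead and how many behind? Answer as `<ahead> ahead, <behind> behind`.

Reachable from e316273: {01f8d62, 2a13efc, 5ade05d, 692f0e8, 7f57e7a, 8f279eb, dbe12eb, e316273}.
Reachable from b783692: {2a13efc, 7f57e7a, b783692, c18746c, dbe12eb}.
Only in e316273's history (ahead): {01f8d62, 5ade05d, 692f0e8, 8f279eb, e316273} — 5.
Only in b783692's history (behind): {b783692, c18746c} — 2.

5 ahead, 2 behind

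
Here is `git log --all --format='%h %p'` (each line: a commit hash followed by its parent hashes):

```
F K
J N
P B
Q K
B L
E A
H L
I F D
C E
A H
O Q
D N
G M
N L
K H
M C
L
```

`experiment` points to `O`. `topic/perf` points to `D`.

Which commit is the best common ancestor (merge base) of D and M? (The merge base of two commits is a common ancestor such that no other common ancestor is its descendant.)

L

Ancestors of D: {D, L, N}.
Ancestors of M: {A, C, E, H, L, M}.
Common ancestors: {L}.
The only common ancestor is L, so it is the merge base.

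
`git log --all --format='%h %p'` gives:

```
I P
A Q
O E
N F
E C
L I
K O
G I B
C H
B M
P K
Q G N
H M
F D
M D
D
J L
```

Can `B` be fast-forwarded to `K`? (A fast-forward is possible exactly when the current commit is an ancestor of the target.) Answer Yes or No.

A fast-forward from B to K is possible iff B is an ancestor of K.
Ancestors of K: {C, D, E, H, K, M, O}.
B is not among them, so fast-forward is not possible.

No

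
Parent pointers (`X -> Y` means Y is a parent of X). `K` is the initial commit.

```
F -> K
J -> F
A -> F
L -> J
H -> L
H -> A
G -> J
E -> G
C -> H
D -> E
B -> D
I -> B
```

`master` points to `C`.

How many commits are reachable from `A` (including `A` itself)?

3

Walking parent pointers from A: reachable set = {A, F, K}.
That is 3 commits.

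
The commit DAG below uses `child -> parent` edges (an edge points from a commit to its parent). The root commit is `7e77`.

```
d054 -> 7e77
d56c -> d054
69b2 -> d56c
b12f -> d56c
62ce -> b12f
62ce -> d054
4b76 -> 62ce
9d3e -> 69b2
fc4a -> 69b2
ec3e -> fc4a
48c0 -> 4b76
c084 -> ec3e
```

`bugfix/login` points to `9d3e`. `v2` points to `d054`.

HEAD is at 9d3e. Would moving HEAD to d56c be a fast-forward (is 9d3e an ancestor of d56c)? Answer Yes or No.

No

A fast-forward from 9d3e to d56c is possible iff 9d3e is an ancestor of d56c.
Ancestors of d56c: {7e77, d054, d56c}.
9d3e is not among them, so fast-forward is not possible.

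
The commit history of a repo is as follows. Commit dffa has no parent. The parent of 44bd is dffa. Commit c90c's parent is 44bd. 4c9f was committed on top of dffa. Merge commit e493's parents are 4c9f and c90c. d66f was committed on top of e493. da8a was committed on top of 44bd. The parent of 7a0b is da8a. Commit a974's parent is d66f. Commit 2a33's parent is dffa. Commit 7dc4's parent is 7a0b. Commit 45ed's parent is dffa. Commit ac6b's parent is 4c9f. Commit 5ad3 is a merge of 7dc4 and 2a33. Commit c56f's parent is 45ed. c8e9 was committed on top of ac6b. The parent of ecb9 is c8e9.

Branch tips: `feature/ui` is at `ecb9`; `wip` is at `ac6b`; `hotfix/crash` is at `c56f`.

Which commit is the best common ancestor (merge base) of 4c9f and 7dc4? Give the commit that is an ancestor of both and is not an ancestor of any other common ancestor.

Ancestors of 4c9f: {4c9f, dffa}.
Ancestors of 7dc4: {44bd, 7a0b, 7dc4, da8a, dffa}.
Common ancestors: {dffa}.
The only common ancestor is dffa, so it is the merge base.

dffa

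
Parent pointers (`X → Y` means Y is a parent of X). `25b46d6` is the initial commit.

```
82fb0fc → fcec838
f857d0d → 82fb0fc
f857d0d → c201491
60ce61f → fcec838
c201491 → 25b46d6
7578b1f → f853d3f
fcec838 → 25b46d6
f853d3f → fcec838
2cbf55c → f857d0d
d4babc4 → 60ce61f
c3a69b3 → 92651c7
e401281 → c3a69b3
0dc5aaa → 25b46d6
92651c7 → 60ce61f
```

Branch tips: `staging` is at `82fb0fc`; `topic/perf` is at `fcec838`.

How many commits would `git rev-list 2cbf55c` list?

Walking parent pointers from 2cbf55c: reachable set = {25b46d6, 2cbf55c, 82fb0fc, c201491, f857d0d, fcec838}.
That is 6 commits.

6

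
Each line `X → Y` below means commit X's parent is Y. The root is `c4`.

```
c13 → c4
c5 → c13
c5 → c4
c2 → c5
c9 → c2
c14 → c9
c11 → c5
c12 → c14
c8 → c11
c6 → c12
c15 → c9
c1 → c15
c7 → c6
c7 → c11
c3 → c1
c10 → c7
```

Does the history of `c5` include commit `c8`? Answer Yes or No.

No

Ancestors of c5: {c13, c4, c5}.
c8 is not in that set, so it is not an ancestor of c5.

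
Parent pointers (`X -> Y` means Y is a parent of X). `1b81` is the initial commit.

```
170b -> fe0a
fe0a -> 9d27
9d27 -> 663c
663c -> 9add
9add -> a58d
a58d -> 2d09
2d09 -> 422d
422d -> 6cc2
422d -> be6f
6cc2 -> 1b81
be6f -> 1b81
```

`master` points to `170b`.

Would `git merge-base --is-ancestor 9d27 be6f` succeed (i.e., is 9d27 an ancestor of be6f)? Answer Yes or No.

Ancestors of be6f: {1b81, be6f}.
9d27 is not in that set, so it is not an ancestor of be6f.

No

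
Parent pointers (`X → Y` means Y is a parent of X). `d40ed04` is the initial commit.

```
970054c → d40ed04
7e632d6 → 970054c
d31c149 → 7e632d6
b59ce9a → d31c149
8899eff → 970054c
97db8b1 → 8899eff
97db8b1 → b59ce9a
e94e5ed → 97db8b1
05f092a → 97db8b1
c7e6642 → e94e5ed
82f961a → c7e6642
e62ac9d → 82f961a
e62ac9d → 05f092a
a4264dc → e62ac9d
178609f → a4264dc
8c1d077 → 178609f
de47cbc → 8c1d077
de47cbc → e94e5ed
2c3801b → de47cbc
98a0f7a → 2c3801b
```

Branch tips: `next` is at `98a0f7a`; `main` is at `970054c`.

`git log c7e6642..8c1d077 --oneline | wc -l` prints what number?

Reachable from 8c1d077: {05f092a, 178609f, 7e632d6, 82f961a, 8899eff, 8c1d077, 970054c, 97db8b1, a4264dc, b59ce9a, c7e6642, d31c149, d40ed04, e62ac9d, e94e5ed}.
Reachable from c7e6642: {7e632d6, 8899eff, 970054c, 97db8b1, b59ce9a, c7e6642, d31c149, d40ed04, e94e5ed}.
In 8c1d077's history but not c7e6642's: {05f092a, 178609f, 82f961a, 8c1d077, a4264dc, e62ac9d} — 6 commits.

6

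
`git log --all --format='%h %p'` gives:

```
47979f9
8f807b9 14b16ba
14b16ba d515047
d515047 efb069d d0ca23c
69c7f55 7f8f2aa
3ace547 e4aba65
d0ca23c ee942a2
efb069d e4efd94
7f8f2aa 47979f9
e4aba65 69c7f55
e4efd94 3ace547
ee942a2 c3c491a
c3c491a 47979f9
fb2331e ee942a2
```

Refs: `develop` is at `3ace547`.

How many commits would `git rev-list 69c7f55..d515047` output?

Reachable from d515047: {3ace547, 47979f9, 69c7f55, 7f8f2aa, c3c491a, d0ca23c, d515047, e4aba65, e4efd94, ee942a2, efb069d}.
Reachable from 69c7f55: {47979f9, 69c7f55, 7f8f2aa}.
In d515047's history but not 69c7f55's: {3ace547, c3c491a, d0ca23c, d515047, e4aba65, e4efd94, ee942a2, efb069d} — 8 commits.

8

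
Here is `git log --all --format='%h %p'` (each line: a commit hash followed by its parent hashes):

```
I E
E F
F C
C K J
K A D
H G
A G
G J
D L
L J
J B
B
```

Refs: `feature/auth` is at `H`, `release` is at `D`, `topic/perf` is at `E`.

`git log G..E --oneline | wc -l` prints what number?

Reachable from E: {A, B, C, D, E, F, G, J, K, L}.
Reachable from G: {B, G, J}.
In E's history but not G's: {A, C, D, E, F, K, L} — 7 commits.

7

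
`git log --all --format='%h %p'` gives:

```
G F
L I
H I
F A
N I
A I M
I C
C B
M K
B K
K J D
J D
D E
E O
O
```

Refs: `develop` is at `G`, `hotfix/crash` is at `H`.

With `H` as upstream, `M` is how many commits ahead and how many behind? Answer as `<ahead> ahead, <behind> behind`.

Reachable from M: {D, E, J, K, M, O}.
Reachable from H: {B, C, D, E, H, I, J, K, O}.
Only in M's history (ahead): {M} — 1.
Only in H's history (behind): {B, C, H, I} — 4.

1 ahead, 4 behind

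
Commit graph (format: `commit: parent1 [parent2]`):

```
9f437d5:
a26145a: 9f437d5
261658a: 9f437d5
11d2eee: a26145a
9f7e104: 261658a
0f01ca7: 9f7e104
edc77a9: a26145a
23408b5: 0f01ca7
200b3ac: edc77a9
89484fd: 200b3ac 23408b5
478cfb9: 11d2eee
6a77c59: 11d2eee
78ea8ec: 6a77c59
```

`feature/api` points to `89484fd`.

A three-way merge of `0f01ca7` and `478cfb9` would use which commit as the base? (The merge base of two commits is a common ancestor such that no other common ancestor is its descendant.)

9f437d5

Ancestors of 0f01ca7: {0f01ca7, 261658a, 9f437d5, 9f7e104}.
Ancestors of 478cfb9: {11d2eee, 478cfb9, 9f437d5, a26145a}.
Common ancestors: {9f437d5}.
The only common ancestor is 9f437d5, so it is the merge base.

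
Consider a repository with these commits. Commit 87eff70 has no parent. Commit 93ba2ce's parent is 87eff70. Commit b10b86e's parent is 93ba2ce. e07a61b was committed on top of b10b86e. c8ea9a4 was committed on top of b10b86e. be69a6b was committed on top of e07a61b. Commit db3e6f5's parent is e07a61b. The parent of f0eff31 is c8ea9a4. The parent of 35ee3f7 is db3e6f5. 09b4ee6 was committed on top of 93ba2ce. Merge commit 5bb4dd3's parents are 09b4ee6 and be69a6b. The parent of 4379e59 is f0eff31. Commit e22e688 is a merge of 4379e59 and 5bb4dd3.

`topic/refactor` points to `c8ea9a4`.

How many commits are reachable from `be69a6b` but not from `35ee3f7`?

Reachable from be69a6b: {87eff70, 93ba2ce, b10b86e, be69a6b, e07a61b}.
Reachable from 35ee3f7: {35ee3f7, 87eff70, 93ba2ce, b10b86e, db3e6f5, e07a61b}.
In be69a6b's history but not 35ee3f7's: {be69a6b} — 1 commit.

1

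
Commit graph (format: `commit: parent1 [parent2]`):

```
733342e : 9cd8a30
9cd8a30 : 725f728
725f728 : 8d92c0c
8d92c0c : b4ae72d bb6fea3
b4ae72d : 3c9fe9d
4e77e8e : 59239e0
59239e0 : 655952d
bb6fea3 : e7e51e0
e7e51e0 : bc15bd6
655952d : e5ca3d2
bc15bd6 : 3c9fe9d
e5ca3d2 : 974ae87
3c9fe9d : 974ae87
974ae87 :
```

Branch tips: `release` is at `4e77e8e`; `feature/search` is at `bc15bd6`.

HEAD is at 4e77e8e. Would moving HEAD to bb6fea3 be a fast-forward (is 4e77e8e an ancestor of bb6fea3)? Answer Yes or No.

A fast-forward from 4e77e8e to bb6fea3 is possible iff 4e77e8e is an ancestor of bb6fea3.
Ancestors of bb6fea3: {3c9fe9d, 974ae87, bb6fea3, bc15bd6, e7e51e0}.
4e77e8e is not among them, so fast-forward is not possible.

No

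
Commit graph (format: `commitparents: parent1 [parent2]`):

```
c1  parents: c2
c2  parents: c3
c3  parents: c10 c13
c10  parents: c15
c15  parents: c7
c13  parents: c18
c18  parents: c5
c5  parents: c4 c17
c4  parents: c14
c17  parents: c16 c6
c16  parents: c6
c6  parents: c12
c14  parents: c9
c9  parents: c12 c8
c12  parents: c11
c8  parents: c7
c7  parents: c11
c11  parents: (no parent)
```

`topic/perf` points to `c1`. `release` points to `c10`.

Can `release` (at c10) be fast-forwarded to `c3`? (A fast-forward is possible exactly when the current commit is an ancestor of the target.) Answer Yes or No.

A fast-forward from c10 to c3 is possible iff c10 is an ancestor of c3.
Ancestors of c3: {c10, c11, c12, c13, c14, c15, c16, c17, c18, c3, c4, c5, c6, c7, c8, c9}.
c10 is among them, so fast-forward is possible.

Yes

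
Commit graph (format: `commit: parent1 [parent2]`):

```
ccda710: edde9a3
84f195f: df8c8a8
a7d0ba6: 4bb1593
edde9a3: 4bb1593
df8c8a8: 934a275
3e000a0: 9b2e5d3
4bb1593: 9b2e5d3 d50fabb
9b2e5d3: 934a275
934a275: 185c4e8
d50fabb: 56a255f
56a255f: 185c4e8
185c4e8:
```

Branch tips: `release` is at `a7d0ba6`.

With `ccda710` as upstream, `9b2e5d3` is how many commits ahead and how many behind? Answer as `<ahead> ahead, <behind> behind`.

0 ahead, 5 behind

Reachable from 9b2e5d3: {185c4e8, 934a275, 9b2e5d3}.
Reachable from ccda710: {185c4e8, 4bb1593, 56a255f, 934a275, 9b2e5d3, ccda710, d50fabb, edde9a3}.
Only in 9b2e5d3's history (ahead): {} — 0.
Only in ccda710's history (behind): {4bb1593, 56a255f, ccda710, d50fabb, edde9a3} — 5.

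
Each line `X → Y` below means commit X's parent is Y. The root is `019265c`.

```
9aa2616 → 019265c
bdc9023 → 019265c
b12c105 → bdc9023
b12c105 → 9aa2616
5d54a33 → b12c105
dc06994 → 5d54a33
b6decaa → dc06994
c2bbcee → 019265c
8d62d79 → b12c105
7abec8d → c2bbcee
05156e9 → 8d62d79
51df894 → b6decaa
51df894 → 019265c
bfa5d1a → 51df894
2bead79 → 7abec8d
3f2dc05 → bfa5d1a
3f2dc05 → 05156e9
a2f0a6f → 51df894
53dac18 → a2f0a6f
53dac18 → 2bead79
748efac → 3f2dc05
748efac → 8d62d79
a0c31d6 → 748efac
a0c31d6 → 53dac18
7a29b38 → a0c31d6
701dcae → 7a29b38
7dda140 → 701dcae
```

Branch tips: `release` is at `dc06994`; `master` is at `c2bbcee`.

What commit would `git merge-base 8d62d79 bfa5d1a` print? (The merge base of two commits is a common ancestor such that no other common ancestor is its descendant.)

Ancestors of 8d62d79: {019265c, 8d62d79, 9aa2616, b12c105, bdc9023}.
Ancestors of bfa5d1a: {019265c, 51df894, 5d54a33, 9aa2616, b12c105, b6decaa, bdc9023, bfa5d1a, dc06994}.
Common ancestors: {019265c, 9aa2616, b12c105, bdc9023}.
Among these, b12c105 is not an ancestor of any other common ancestor — it is the merge base.

b12c105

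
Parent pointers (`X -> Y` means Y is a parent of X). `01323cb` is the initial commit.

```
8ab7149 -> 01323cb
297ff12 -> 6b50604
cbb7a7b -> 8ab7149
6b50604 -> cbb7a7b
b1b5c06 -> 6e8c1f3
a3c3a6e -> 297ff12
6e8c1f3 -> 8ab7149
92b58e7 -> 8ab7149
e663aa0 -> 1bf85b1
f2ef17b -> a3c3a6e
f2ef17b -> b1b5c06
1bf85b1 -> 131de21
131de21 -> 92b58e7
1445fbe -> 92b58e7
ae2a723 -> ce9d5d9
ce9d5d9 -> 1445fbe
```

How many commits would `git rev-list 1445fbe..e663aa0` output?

3

Reachable from e663aa0: {01323cb, 131de21, 1bf85b1, 8ab7149, 92b58e7, e663aa0}.
Reachable from 1445fbe: {01323cb, 1445fbe, 8ab7149, 92b58e7}.
In e663aa0's history but not 1445fbe's: {131de21, 1bf85b1, e663aa0} — 3 commits.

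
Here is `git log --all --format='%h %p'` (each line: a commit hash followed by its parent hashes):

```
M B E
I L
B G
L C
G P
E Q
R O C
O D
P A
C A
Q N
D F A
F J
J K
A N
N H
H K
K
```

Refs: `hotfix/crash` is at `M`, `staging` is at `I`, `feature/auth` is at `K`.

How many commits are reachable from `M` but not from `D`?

Reachable from M: {A, B, E, G, H, K, M, N, P, Q}.
Reachable from D: {A, D, F, H, J, K, N}.
In M's history but not D's: {B, E, G, M, P, Q} — 6 commits.

6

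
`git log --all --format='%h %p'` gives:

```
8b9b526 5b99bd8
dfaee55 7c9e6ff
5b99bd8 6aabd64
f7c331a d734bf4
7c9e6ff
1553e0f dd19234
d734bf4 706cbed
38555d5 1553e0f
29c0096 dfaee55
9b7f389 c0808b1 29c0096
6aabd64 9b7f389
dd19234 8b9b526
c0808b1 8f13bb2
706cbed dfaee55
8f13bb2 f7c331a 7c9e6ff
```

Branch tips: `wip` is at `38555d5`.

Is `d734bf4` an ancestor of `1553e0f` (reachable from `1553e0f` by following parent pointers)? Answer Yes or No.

Yes

Ancestors of 1553e0f (commits reachable by following parents): {1553e0f, 29c0096, 5b99bd8, 6aabd64, 706cbed, 7c9e6ff, 8b9b526, 8f13bb2, 9b7f389, c0808b1, d734bf4, dd19234, dfaee55, f7c331a}.
d734bf4 is in that set, so it is an ancestor of 1553e0f.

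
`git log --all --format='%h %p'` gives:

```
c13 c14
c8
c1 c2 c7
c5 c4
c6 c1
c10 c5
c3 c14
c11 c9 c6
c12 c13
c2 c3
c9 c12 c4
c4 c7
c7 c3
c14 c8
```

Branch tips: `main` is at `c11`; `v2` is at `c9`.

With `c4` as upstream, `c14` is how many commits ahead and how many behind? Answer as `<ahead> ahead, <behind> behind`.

0 ahead, 3 behind

Reachable from c14: {c14, c8}.
Reachable from c4: {c14, c3, c4, c7, c8}.
Only in c14's history (ahead): {} — 0.
Only in c4's history (behind): {c3, c4, c7} — 3.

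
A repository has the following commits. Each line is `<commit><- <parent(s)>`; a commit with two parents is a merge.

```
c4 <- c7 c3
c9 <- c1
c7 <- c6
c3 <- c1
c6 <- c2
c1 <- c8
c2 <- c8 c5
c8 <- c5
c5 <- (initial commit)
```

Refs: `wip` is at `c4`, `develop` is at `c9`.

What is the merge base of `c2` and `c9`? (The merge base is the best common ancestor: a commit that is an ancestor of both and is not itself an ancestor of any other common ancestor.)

c8

Ancestors of c2: {c2, c5, c8}.
Ancestors of c9: {c1, c5, c8, c9}.
Common ancestors: {c5, c8}.
Among these, c8 is not an ancestor of any other common ancestor — it is the merge base.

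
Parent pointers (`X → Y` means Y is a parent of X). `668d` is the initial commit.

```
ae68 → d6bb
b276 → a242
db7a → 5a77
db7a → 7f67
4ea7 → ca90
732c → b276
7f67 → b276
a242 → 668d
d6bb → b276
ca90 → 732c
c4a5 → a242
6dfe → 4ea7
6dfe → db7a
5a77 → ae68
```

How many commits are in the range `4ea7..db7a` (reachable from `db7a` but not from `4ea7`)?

Reachable from db7a: {5a77, 668d, 7f67, a242, ae68, b276, d6bb, db7a}.
Reachable from 4ea7: {4ea7, 668d, 732c, a242, b276, ca90}.
In db7a's history but not 4ea7's: {5a77, 7f67, ae68, d6bb, db7a} — 5 commits.

5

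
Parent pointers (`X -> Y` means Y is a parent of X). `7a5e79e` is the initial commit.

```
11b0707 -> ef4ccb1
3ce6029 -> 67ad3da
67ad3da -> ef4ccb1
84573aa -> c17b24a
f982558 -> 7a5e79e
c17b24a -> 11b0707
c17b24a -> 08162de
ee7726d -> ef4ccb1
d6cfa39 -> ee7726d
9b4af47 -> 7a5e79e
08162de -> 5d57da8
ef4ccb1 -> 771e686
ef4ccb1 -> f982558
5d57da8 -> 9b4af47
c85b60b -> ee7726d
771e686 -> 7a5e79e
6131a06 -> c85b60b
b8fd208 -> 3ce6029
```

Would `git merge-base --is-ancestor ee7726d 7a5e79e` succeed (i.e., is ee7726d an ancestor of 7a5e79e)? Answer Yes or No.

No

Ancestors of 7a5e79e: {7a5e79e}.
ee7726d is not in that set, so it is not an ancestor of 7a5e79e.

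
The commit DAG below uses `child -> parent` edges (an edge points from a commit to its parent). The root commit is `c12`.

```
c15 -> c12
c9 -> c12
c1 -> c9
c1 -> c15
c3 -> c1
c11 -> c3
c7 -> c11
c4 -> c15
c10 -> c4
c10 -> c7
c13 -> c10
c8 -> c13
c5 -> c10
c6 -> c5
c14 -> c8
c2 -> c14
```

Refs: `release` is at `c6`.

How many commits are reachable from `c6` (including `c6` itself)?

Walking parent pointers from c6: reachable set = {c1, c10, c11, c12, c15, c3, c4, c5, c6, c7, c9}.
That is 11 commits.

11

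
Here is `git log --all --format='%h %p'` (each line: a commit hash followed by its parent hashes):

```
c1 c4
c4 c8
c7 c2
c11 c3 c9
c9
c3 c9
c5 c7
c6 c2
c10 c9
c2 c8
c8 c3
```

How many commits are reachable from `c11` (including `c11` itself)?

3

Walking parent pointers from c11: reachable set = {c11, c3, c9}.
That is 3 commits.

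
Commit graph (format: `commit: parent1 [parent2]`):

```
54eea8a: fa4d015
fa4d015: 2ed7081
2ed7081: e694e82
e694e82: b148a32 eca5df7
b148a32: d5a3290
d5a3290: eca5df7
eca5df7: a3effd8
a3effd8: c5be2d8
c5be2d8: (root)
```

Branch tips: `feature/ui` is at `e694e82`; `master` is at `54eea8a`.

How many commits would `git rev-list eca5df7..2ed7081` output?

Reachable from 2ed7081: {2ed7081, a3effd8, b148a32, c5be2d8, d5a3290, e694e82, eca5df7}.
Reachable from eca5df7: {a3effd8, c5be2d8, eca5df7}.
In 2ed7081's history but not eca5df7's: {2ed7081, b148a32, d5a3290, e694e82} — 4 commits.

4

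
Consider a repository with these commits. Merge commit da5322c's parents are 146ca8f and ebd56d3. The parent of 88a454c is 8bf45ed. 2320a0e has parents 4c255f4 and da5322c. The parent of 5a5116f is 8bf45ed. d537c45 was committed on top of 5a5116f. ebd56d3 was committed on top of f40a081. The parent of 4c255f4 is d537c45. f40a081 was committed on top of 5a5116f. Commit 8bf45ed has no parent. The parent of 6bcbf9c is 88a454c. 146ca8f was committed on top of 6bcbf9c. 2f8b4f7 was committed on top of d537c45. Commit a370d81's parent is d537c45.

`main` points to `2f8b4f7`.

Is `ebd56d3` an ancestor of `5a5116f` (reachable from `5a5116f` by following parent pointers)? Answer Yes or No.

No

Ancestors of 5a5116f: {5a5116f, 8bf45ed}.
ebd56d3 is not in that set, so it is not an ancestor of 5a5116f.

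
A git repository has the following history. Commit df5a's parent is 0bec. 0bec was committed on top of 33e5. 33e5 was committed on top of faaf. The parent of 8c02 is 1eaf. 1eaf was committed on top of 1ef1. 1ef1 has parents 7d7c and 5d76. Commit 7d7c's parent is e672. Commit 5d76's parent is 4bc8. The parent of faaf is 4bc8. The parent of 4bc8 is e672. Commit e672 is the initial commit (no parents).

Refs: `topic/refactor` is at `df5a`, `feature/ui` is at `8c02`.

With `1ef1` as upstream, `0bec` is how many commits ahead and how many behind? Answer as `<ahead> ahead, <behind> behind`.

3 ahead, 3 behind

Reachable from 0bec: {0bec, 33e5, 4bc8, e672, faaf}.
Reachable from 1ef1: {1ef1, 4bc8, 5d76, 7d7c, e672}.
Only in 0bec's history (ahead): {0bec, 33e5, faaf} — 3.
Only in 1ef1's history (behind): {1ef1, 5d76, 7d7c} — 3.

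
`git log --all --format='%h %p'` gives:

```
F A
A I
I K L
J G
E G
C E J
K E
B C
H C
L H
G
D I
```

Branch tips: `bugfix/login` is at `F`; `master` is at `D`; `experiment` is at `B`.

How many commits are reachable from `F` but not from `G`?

9

Reachable from F: {A, C, E, F, G, H, I, J, K, L}.
Reachable from G: {G}.
In F's history but not G's: {A, C, E, F, H, I, J, K, L} — 9 commits.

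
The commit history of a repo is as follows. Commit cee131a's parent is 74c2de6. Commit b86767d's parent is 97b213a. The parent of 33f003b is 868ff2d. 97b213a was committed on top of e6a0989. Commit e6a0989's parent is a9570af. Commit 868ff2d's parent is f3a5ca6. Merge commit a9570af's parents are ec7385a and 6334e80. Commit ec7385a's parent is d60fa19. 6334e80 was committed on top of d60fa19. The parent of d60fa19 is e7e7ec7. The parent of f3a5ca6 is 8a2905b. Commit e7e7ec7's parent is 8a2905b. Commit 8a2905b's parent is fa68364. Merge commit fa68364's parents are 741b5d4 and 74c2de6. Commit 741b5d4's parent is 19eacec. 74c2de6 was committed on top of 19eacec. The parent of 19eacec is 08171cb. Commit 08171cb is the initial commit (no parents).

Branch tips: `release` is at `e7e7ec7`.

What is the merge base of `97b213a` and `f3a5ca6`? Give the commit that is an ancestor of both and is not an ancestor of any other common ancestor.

8a2905b

Ancestors of 97b213a: {08171cb, 19eacec, 6334e80, 741b5d4, 74c2de6, 8a2905b, 97b213a, a9570af, d60fa19, e6a0989, e7e7ec7, ec7385a, fa68364}.
Ancestors of f3a5ca6: {08171cb, 19eacec, 741b5d4, 74c2de6, 8a2905b, f3a5ca6, fa68364}.
Common ancestors: {08171cb, 19eacec, 741b5d4, 74c2de6, 8a2905b, fa68364}.
Among these, 8a2905b is not an ancestor of any other common ancestor — it is the merge base.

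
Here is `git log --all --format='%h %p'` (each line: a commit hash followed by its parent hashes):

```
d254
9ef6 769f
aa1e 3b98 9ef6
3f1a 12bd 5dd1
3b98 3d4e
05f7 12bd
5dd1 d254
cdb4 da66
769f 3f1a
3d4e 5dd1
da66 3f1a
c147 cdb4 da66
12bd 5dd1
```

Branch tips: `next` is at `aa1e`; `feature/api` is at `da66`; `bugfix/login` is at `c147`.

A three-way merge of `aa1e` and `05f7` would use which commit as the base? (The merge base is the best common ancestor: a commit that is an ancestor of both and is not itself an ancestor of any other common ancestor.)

Ancestors of aa1e: {12bd, 3b98, 3d4e, 3f1a, 5dd1, 769f, 9ef6, aa1e, d254}.
Ancestors of 05f7: {05f7, 12bd, 5dd1, d254}.
Common ancestors: {12bd, 5dd1, d254}.
Among these, 12bd is not an ancestor of any other common ancestor — it is the merge base.

12bd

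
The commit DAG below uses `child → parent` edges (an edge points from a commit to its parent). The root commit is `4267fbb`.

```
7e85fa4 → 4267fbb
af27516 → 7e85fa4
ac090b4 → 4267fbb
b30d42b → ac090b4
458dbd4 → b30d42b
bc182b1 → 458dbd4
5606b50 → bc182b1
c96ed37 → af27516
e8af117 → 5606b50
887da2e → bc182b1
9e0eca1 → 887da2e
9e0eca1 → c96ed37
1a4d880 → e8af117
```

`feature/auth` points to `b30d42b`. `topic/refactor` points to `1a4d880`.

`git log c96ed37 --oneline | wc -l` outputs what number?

4

Walking parent pointers from c96ed37: reachable set = {4267fbb, 7e85fa4, af27516, c96ed37}.
That is 4 commits.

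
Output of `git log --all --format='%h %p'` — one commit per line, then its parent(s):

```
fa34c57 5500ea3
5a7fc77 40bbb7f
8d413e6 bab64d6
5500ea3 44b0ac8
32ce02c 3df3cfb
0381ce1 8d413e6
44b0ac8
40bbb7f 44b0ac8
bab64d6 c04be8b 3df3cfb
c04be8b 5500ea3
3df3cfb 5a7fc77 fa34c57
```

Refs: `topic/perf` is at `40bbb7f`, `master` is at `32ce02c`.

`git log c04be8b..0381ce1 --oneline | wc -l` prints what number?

Reachable from 0381ce1: {0381ce1, 3df3cfb, 40bbb7f, 44b0ac8, 5500ea3, 5a7fc77, 8d413e6, bab64d6, c04be8b, fa34c57}.
Reachable from c04be8b: {44b0ac8, 5500ea3, c04be8b}.
In 0381ce1's history but not c04be8b's: {0381ce1, 3df3cfb, 40bbb7f, 5a7fc77, 8d413e6, bab64d6, fa34c57} — 7 commits.

7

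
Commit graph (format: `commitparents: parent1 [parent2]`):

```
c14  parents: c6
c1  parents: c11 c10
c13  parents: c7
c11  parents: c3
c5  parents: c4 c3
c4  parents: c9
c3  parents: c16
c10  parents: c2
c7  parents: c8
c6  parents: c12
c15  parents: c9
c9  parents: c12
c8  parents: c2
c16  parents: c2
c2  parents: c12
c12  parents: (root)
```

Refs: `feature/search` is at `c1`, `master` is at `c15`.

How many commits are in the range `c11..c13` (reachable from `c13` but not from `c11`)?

3

Reachable from c13: {c12, c13, c2, c7, c8}.
Reachable from c11: {c11, c12, c16, c2, c3}.
In c13's history but not c11's: {c13, c7, c8} — 3 commits.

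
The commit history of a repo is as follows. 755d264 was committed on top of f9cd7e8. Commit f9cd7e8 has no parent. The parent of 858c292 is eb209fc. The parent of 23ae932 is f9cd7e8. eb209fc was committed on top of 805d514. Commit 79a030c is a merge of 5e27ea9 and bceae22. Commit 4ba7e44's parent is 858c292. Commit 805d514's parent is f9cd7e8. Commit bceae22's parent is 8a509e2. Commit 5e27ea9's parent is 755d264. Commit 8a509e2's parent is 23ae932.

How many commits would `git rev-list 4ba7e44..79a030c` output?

6

Reachable from 79a030c: {23ae932, 5e27ea9, 755d264, 79a030c, 8a509e2, bceae22, f9cd7e8}.
Reachable from 4ba7e44: {4ba7e44, 805d514, 858c292, eb209fc, f9cd7e8}.
In 79a030c's history but not 4ba7e44's: {23ae932, 5e27ea9, 755d264, 79a030c, 8a509e2, bceae22} — 6 commits.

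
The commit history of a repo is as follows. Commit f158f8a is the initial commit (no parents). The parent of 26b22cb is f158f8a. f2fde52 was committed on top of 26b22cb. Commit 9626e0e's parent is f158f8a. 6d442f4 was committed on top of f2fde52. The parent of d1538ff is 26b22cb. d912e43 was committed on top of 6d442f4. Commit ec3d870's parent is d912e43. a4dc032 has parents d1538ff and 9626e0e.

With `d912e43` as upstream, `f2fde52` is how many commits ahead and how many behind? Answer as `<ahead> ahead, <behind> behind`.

0 ahead, 2 behind

Reachable from f2fde52: {26b22cb, f158f8a, f2fde52}.
Reachable from d912e43: {26b22cb, 6d442f4, d912e43, f158f8a, f2fde52}.
Only in f2fde52's history (ahead): {} — 0.
Only in d912e43's history (behind): {6d442f4, d912e43} — 2.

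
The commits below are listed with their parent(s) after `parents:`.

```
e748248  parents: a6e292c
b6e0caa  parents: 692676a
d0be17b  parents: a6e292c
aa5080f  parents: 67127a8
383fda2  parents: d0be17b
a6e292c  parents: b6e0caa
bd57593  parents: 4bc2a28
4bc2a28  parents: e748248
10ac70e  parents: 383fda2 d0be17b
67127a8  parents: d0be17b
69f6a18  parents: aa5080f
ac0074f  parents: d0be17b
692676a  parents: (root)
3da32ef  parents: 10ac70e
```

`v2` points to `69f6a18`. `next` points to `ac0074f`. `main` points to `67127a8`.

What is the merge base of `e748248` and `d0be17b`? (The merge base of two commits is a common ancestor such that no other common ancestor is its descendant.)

a6e292c

Ancestors of e748248: {692676a, a6e292c, b6e0caa, e748248}.
Ancestors of d0be17b: {692676a, a6e292c, b6e0caa, d0be17b}.
Common ancestors: {692676a, a6e292c, b6e0caa}.
Among these, a6e292c is not an ancestor of any other common ancestor — it is the merge base.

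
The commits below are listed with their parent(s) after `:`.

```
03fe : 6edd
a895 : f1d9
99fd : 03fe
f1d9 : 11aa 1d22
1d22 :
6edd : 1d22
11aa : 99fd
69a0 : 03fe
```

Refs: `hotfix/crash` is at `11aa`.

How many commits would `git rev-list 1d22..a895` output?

6

Reachable from a895: {03fe, 11aa, 1d22, 6edd, 99fd, a895, f1d9}.
Reachable from 1d22: {1d22}.
In a895's history but not 1d22's: {03fe, 11aa, 6edd, 99fd, a895, f1d9} — 6 commits.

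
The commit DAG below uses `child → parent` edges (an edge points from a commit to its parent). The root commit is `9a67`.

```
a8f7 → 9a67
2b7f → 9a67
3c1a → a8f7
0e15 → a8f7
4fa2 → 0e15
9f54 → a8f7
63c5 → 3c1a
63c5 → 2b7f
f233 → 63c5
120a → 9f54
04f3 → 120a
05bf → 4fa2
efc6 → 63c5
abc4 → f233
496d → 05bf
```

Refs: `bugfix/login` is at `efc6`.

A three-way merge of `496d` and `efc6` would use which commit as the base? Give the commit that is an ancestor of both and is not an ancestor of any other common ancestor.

Ancestors of 496d: {05bf, 0e15, 496d, 4fa2, 9a67, a8f7}.
Ancestors of efc6: {2b7f, 3c1a, 63c5, 9a67, a8f7, efc6}.
Common ancestors: {9a67, a8f7}.
Among these, a8f7 is not an ancestor of any other common ancestor — it is the merge base.

a8f7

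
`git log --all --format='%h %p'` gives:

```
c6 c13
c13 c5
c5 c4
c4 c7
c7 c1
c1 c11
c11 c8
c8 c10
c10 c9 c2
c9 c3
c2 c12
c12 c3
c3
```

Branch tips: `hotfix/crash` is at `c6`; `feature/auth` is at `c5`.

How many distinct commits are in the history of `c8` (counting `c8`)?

6

Walking parent pointers from c8: reachable set = {c10, c12, c2, c3, c8, c9}.
That is 6 commits.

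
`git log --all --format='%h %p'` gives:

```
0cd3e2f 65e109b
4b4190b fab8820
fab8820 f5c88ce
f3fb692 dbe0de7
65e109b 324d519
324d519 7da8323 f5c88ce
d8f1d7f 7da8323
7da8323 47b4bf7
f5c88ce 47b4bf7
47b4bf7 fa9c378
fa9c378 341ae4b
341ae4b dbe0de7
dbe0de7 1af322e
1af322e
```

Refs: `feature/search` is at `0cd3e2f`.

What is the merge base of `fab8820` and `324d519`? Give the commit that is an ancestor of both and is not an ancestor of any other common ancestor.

f5c88ce

Ancestors of fab8820: {1af322e, 341ae4b, 47b4bf7, dbe0de7, f5c88ce, fa9c378, fab8820}.
Ancestors of 324d519: {1af322e, 324d519, 341ae4b, 47b4bf7, 7da8323, dbe0de7, f5c88ce, fa9c378}.
Common ancestors: {1af322e, 341ae4b, 47b4bf7, dbe0de7, f5c88ce, fa9c378}.
Among these, f5c88ce is not an ancestor of any other common ancestor — it is the merge base.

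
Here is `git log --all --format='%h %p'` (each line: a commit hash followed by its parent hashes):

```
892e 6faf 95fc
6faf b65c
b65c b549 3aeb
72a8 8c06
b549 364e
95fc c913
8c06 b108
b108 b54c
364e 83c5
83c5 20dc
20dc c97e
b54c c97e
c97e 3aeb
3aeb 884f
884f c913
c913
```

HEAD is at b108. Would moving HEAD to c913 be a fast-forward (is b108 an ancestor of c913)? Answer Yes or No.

A fast-forward from b108 to c913 is possible iff b108 is an ancestor of c913.
Ancestors of c913: {c913}.
b108 is not among them, so fast-forward is not possible.

No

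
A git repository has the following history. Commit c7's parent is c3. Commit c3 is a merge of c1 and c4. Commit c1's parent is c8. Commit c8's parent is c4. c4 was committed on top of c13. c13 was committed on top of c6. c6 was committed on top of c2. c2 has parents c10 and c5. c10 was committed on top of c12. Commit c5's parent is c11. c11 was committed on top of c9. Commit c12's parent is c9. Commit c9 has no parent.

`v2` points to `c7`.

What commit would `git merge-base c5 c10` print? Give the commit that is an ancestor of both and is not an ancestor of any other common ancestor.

c9

Ancestors of c5: {c11, c5, c9}.
Ancestors of c10: {c10, c12, c9}.
Common ancestors: {c9}.
The only common ancestor is c9, so it is the merge base.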